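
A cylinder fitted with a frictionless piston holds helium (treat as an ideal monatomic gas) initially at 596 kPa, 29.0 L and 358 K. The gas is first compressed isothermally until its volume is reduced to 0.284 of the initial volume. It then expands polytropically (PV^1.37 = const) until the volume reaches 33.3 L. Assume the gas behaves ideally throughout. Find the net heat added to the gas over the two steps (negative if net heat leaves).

-13400 J

n = P₁V₁/(RT₁) = 596×29.0/(8.314×358) = 5.81 mol.
Step 1 — Isothermal: T stays 358 K; PV = const ⇒ V₂ = 8.24 L, P₂ = 2100 kPa.
ΔU = 0 (ideal gas, T constant).
W = nRT ln(V₂/V₁) = 5.81×8.314×358×ln(0.284) = -21800 J.
Q = ΔU + W = -21800 J.
State after step 1: P = 2100 kPa, V = 8.24 L, T = 358 K.
Step 2 — Polytropic n=1.37: T₂ = T₁(V₁/V₂)^(n−1) = 358×(0.247)^0.37 = 213 K; P₂ = P₁(V₁/V₂)^n = 310 kPa.
W = (P₁V₁−P₂V₂)/(n−1) = (2100×8.24−310×33.3)/0.37 = 18900 J.
ΔU = nCvΔT = 5.81×12.5×(213−358) = -10500 J.
Q = ΔU + W = 8390 J.
Net over both steps: W = -2900 J, Q = -13400 J, ΔU = -10500 J.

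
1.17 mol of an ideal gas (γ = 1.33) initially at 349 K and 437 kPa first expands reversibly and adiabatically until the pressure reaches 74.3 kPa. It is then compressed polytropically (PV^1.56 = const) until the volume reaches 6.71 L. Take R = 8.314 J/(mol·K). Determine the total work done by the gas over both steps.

V₁ = nRT₁/P₁ = 1.17×8.314×349/437 = 7.77 L.
Step 1 — Adiabatic: T₂/T₁ = (P₂/P₁)^((γ−1)/γ) ⇒ T₂ = 349×(0.170)^0.248 = 225 K; V₂ = 29.4 L.
ΔU = nCvΔT = 1.17×25.2×(225−349) = -3660 J.
Q = 0 for an adiabatic process, so W = −ΔU = 3660 J.
State after step 1: P = 74.3 kPa, V = 29.4 L, T = 225 K.
Step 2 — Polytropic n=1.56: T₂ = T₁(V₁/V₂)^(n−1) = 225×(4.39)^0.56 = 515 K; P₂ = P₁(V₁/V₂)^n = 746 kPa.
W = (P₁V₁−P₂V₂)/(n−1) = (74.3×29.4−746×6.71)/0.56 = -5030 J.
ΔU = nCvΔT = 1.17×25.2×(515−225) = 8540 J.
Q = ΔU + W = 3510 J.
Net over both steps: W = -1370 J, Q = 3510 J, ΔU = 4880 J.

-1370 J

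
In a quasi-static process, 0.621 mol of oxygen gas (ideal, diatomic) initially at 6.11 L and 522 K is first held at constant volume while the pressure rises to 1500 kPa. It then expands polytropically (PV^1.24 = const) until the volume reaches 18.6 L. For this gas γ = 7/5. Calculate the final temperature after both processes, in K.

P₁ = nRT₁/V₁ = 0.621×8.314×522/6.11 = 441 kPa.
Step 1 — Isochoric: V stays 6.11 L; P/T = const ⇒ T₂ = 1780 K, P₂ = 1500 kPa.
W = 0 (no volume change).
ΔU = nCvΔT = 0.621×20.8×(1780−522) = 16200 J.
Q = ΔU = 16200 J.
State after step 1: P = 1500 kPa, V = 6.11 L, T = 1780 K.
Step 2 — Polytropic n=1.24: T₂ = T₁(V₁/V₂)^(n−1) = 1780×(0.328)^0.24 = 1360 K; P₂ = P₁(V₁/V₂)^n = 377 kPa.
W = (P₁V₁−P₂V₂)/(n−1) = (1500×6.11−377×18.6)/0.24 = 8950 J.
ΔU = nCvΔT = 0.621×20.8×(1360−1780) = -5370 J.
Q = ΔU + W = 3580 J.
Net over both steps: W = 8950 J, Q = 19800 J, ΔU = 10800 J.

1360 K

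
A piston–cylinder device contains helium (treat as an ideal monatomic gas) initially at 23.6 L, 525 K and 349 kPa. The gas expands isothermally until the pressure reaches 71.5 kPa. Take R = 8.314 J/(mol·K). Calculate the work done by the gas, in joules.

n = P₁V₁/(RT₁) = 349×23.6/(8.314×525) = 1.89 mol.
Isothermal: T stays 525 K; PV = const ⇒ V₂ = 115 L, P₂ = 71.5 kPa.
W = nRT ln(V₂/V₁) = 1.89×8.314×525×ln(4.88) = 13100 J.

13100 J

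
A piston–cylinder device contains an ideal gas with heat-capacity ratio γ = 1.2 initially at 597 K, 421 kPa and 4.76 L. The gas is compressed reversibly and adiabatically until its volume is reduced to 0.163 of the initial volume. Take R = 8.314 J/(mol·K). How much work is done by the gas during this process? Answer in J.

-4380 J

n = P₁V₁/(RT₁) = 421×4.76/(8.314×597) = 0.404 mol.
Adiabatic: TV^(γ−1) = const ⇒ T₂ = 597×(6.13)^0.200 = 858 K; PV^γ = const ⇒ P₂ = 3710 kPa.
ΔU = nCvΔT = 0.404×41.6×(858−597) = 4380 J.
Q = 0 for an adiabatic process, so W = −ΔU = -4380 J.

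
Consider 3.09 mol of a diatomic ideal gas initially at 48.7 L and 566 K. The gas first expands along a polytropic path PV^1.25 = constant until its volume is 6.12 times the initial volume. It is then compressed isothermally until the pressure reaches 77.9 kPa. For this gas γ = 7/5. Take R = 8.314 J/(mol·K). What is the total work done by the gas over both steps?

P₁ = nRT₁/V₁ = 3.09×8.314×566/48.7 = 299 kPa.
Step 1 — Polytropic n=1.25: T₂ = T₁(V₁/V₂)^(n−1) = 566×(0.163)^0.25 = 360 K; P₂ = P₁(V₁/V₂)^n = 31.0 kPa.
W = (P₁V₁−P₂V₂)/(n−1) = (299×48.7−31.0×298)/0.25 = 21200 J.
ΔU = nCvΔT = 3.09×20.8×(360−566) = -13200 J.
Q = ΔU + W = 7940 J.
State after step 1: P = 31.0 kPa, V = 298 L, T = 360 K.
Step 2 — Isothermal: T stays 360 K; PV = const ⇒ V₂ = 119 L, P₂ = 77.9 kPa.
ΔU = 0 (ideal gas, T constant).
W = nRT ln(V₂/V₁) = 3.09×8.314×360×ln(0.398) = -8510 J.
Q = ΔU + W = -8510 J.
Net over both steps: W = 12700 J, Q = -569 J, ΔU = -13200 J.

12700 J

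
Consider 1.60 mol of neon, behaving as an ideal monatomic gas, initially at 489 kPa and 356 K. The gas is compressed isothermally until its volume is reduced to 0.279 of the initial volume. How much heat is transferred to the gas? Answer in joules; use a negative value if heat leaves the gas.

V₁ = nRT₁/P₁ = 1.60×8.314×356/489 = 9.68 L.
Isothermal: T stays 356 K; PV = const ⇒ V₂ = 2.70 L, P₂ = 1750 kPa.
ΔU = 0 (ideal gas, T constant).
W = nRT ln(V₂/V₁) = 1.60×8.314×356×ln(0.279) = -6050 J.
Q = ΔU + W = -6050 J.

-6050 J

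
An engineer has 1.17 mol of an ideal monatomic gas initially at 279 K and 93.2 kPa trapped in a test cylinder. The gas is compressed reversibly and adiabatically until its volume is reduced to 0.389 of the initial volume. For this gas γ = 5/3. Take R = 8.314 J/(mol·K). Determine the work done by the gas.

-3570 J

V₁ = nRT₁/P₁ = 1.17×8.314×279/93.2 = 29.1 L.
Adiabatic: TV^(γ−1) = const ⇒ T₂ = 279×(2.57)^0.667 = 524 K; PV^γ = const ⇒ P₂ = 450 kPa.
ΔU = nCvΔT = 1.17×12.5×(524−279) = 3570 J.
Q = 0 for an adiabatic process, so W = −ΔU = -3570 J.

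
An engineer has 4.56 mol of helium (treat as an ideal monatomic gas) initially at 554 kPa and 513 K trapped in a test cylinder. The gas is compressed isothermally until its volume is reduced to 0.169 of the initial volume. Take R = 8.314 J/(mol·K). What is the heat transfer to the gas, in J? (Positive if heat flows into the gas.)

V₁ = nRT₁/P₁ = 4.56×8.314×513/554 = 35.1 L.
Isothermal: T stays 513 K; PV = const ⇒ V₂ = 5.93 L, P₂ = 3280 kPa.
ΔU = 0 (ideal gas, T constant).
W = nRT ln(V₂/V₁) = 4.56×8.314×513×ln(0.169) = -34600 J.
Q = ΔU + W = -34600 J.

-34600 J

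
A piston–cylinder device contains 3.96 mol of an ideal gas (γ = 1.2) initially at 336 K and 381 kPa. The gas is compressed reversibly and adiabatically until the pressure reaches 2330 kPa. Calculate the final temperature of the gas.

454 K

V₁ = nRT₁/P₁ = 3.96×8.314×336/381 = 29.0 L.
Adiabatic: T₂/T₁ = (P₂/P₁)^((γ−1)/γ) ⇒ T₂ = 336×(6.12)^0.167 = 454 K; V₂ = 6.42 L.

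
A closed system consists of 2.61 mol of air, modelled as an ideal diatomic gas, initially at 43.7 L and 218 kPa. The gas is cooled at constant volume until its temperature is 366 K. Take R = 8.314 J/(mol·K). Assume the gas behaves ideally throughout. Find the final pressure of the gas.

T₁ = P₁V₁/(nR) = 218×43.7/(2.61×8.314) = 439 K.
Isochoric: V stays 43.7 L; P/T = const ⇒ T₂ = 366 K, P₂ = 182 kPa.

182 kPa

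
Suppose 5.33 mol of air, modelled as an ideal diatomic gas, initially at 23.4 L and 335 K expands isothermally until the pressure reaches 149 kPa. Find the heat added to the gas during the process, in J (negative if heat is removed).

P₁ = nRT₁/V₁ = 5.33×8.314×335/23.4 = 634 kPa.
Isothermal: T stays 335 K; PV = const ⇒ V₂ = 99.6 L, P₂ = 149 kPa.
ΔU = 0 (ideal gas, T constant).
W = nRT ln(V₂/V₁) = 5.33×8.314×335×ln(4.26) = 21500 J.
Q = ΔU + W = 21500 J.

21500 J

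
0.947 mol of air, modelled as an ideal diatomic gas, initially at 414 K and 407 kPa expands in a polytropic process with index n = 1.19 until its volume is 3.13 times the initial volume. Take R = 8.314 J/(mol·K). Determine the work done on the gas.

V₁ = nRT₁/P₁ = 0.947×8.314×414/407 = 8.01 L.
Polytropic n=1.19: T₂ = T₁(V₁/V₂)^(n−1) = 414×(0.319)^0.19 = 333 K; P₂ = P₁(V₁/V₂)^n = 105 kPa.
W = (P₁V₁−P₂V₂)/(n−1) = (407×8.01−105×25.1)/0.19 = 3340 J.
Work done on the gas = −W_by = -3340 J.

-3340 J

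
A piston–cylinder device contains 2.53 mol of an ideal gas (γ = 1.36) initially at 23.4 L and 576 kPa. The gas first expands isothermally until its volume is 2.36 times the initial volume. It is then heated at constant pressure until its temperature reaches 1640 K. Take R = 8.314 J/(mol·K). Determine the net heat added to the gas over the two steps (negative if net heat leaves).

T₁ = P₁V₁/(nR) = 576×23.4/(2.53×8.314) = 641 K.
Step 1 — Isothermal: T stays 641 K; PV = const ⇒ V₂ = 55.2 L, P₂ = 244 kPa.
ΔU = 0 (ideal gas, T constant).
W = nRT ln(V₂/V₁) = 2.53×8.314×641×ln(2.36) = 11600 J.
Q = ΔU + W = 11600 J.
State after step 1: P = 244 kPa, V = 55.2 L, T = 641 K.
Step 2 — Isobaric: P stays 244 kPa; V/T = const ⇒ T₂ = 1640 K, V₂ = 141 L.
W = PΔV = 244×(141−55.2) kPa·L = 21000 J.
ΔU = nCvΔT = 2.53×23.1×(1640−641) = 58400 J.
Q = ΔU + W = nCpΔT = 79400 J.
Net over both steps: W = 32600 J, Q = 91000 J, ΔU = 58400 J.

91000 J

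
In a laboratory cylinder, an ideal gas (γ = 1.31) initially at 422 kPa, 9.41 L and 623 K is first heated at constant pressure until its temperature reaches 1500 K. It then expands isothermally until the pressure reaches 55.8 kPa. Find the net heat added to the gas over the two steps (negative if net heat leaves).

n = P₁V₁/(RT₁) = 422×9.41/(8.314×623) = 0.767 mol.
Step 1 — Isobaric: P stays 422 kPa; V/T = const ⇒ T₂ = 1500 K, V₂ = 22.7 L.
W = PΔV = 422×(22.7−9.41) kPa·L = 5590 J.
ΔU = nCvΔT = 0.767×26.8×(1500−623) = 18000 J.
Q = ΔU + W = nCpΔT = 23600 J.
State after step 1: P = 422 kPa, V = 22.7 L, T = 1500 K.
Step 2 — Isothermal: T stays 1500 K; PV = const ⇒ V₂ = 171 L, P₂ = 55.8 kPa.
ΔU = 0 (ideal gas, T constant).
W = nRT ln(V₂/V₁) = 0.767×8.314×1500×ln(7.56) = 19300 J.
Q = ΔU + W = 19300 J.
Net over both steps: W = 24900 J, Q = 43000 J, ΔU = 18000 J.

43000 J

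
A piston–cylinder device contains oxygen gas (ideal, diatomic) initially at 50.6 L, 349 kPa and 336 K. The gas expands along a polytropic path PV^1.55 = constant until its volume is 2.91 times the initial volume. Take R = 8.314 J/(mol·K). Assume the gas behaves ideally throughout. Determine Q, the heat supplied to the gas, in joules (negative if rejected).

n = P₁V₁/(RT₁) = 349×50.6/(8.314×336) = 6.32 mol.
Polytropic n=1.55: T₂ = T₁(V₁/V₂)^(n−1) = 336×(0.344)^0.55 = 187 K; P₂ = P₁(V₁/V₂)^n = 66.6 kPa.
W = (P₁V₁−P₂V₂)/(n−1) = (349×50.6−66.6×147)/0.55 = 14300 J.
ΔU = nCvΔT = 6.32×20.8×(187−336) = -19600 J.
Q = ΔU + W = -5350 J.

-5350 J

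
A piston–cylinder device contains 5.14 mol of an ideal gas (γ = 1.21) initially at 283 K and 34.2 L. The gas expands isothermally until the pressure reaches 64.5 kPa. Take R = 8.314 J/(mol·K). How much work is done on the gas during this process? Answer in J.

-20600 J

P₁ = nRT₁/V₁ = 5.14×8.314×283/34.2 = 354 kPa.
Isothermal: T stays 283 K; PV = const ⇒ V₂ = 187 L, P₂ = 64.5 kPa.
W = nRT ln(V₂/V₁) = 5.14×8.314×283×ln(5.48) = 20600 J.
Work done on the gas = −W_by = -20600 J.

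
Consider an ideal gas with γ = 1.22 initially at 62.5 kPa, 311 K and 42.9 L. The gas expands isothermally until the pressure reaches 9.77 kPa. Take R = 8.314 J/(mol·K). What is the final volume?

Isothermal: T stays 311 K; PV = const ⇒ V₂ = 274 L, P₂ = 9.77 kPa.

274 L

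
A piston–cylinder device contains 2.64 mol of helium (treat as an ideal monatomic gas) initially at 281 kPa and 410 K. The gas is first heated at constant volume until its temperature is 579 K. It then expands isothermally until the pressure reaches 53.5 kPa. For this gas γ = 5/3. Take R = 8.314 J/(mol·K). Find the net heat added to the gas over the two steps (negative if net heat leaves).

31000 J

V₁ = nRT₁/P₁ = 2.64×8.314×410/281 = 32.0 L.
Step 1 — Isochoric: V stays 32.0 L; P/T = const ⇒ T₂ = 579 K, P₂ = 397 kPa.
W = 0 (no volume change).
ΔU = nCvΔT = 2.64×12.5×(579−410) = 5560 J.
Q = ΔU = 5560 J.
State after step 1: P = 397 kPa, V = 32.0 L, T = 579 K.
Step 2 — Isothermal: T stays 579 K; PV = const ⇒ V₂ = 238 L, P₂ = 53.5 kPa.
ΔU = 0 (ideal gas, T constant).
W = nRT ln(V₂/V₁) = 2.64×8.314×579×ln(7.42) = 25500 J.
Q = ΔU + W = 25500 J.
Net over both steps: W = 25500 J, Q = 31000 J, ΔU = 5560 J.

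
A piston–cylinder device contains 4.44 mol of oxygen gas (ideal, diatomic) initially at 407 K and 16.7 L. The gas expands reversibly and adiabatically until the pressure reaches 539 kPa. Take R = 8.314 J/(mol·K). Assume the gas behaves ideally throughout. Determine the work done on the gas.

P₁ = nRT₁/V₁ = 4.44×8.314×407/16.7 = 900 kPa.
Adiabatic: T₂/T₁ = (P₂/P₁)^((γ−1)/γ) ⇒ T₂ = 407×(0.599)^0.286 = 352 K; V₂ = 24.1 L.
ΔU = nCvΔT = 4.44×20.8×(352−407) = -5110 J.
Q = 0 for an adiabatic process, so W = −ΔU = 5110 J.
Work done on the gas = −W_by = -5110 J.

-5110 J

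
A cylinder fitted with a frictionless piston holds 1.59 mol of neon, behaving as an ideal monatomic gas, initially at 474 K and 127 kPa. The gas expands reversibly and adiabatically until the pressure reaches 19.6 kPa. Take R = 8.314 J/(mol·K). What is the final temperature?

224 K

V₁ = nRT₁/P₁ = 1.59×8.314×474/127 = 49.3 L.
Adiabatic: T₂/T₁ = (P₂/P₁)^((γ−1)/γ) ⇒ T₂ = 474×(0.154)^0.400 = 224 K; V₂ = 151 L.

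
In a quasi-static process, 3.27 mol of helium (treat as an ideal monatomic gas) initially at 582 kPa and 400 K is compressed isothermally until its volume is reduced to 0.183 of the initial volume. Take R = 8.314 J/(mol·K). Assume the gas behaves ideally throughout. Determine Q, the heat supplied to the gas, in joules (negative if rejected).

V₁ = nRT₁/P₁ = 3.27×8.314×400/582 = 18.7 L.
Isothermal: T stays 400 K; PV = const ⇒ V₂ = 3.42 L, P₂ = 3180 kPa.
ΔU = 0 (ideal gas, T constant).
W = nRT ln(V₂/V₁) = 3.27×8.314×400×ln(0.183) = -18500 J.
Q = ΔU + W = -18500 J.

-18500 J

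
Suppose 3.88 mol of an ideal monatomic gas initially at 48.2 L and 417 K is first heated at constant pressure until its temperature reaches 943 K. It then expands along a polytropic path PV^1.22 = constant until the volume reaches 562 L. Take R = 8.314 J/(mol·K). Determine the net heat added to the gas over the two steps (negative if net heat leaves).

70500 J

P₁ = nRT₁/V₁ = 3.88×8.314×417/48.2 = 279 kPa.
Step 1 — Isobaric: P stays 279 kPa; V/T = const ⇒ T₂ = 943 K, V₂ = 109 L.
W = PΔV = 279×(109−48.2) kPa·L = 17000 J.
ΔU = nCvΔT = 3.88×12.5×(943−417) = 25500 J.
Q = ΔU + W = nCpΔT = 42400 J.
State after step 1: P = 279 kPa, V = 109 L, T = 943 K.
Step 2 — Polytropic n=1.22: T₂ = T₁(V₁/V₂)^(n−1) = 943×(0.194)^0.22 = 657 K; P₂ = P₁(V₁/V₂)^n = 37.7 kPa.
W = (P₁V₁−P₂V₂)/(n−1) = (279×109−37.7×562)/0.22 = 41900 J.
ΔU = nCvΔT = 3.88×12.5×(657−943) = -13800 J.
Q = ΔU + W = 28100 J.
Net over both steps: W = 58900 J, Q = 70500 J, ΔU = 11600 J.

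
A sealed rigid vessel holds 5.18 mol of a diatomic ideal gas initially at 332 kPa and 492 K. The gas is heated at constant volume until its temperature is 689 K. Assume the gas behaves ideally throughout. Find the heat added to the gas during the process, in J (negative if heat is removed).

V₁ = nRT₁/P₁ = 5.18×8.314×492/332 = 63.8 L.
Isochoric: V stays 63.8 L; P/T = const ⇒ T₂ = 689 K, P₂ = 465 kPa.
W = 0 (no volume change).
ΔU = nCvΔT = 5.18×20.8×(689−492) = 21200 J.
Q = ΔU = 21200 J.

21200 J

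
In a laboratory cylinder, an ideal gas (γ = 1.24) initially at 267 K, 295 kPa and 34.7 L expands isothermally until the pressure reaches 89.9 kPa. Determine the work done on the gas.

-12200 J

n = P₁V₁/(RT₁) = 295×34.7/(8.314×267) = 4.61 mol.
Isothermal: T stays 267 K; PV = const ⇒ V₂ = 114 L, P₂ = 89.9 kPa.
W = nRT ln(V₂/V₁) = 4.61×8.314×267×ln(3.28) = 12200 J.
Work done on the gas = −W_by = -12200 J.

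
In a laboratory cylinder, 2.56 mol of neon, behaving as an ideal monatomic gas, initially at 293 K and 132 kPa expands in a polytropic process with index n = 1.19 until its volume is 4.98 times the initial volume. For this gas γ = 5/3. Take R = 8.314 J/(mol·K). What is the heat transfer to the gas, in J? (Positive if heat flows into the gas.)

6170 J

V₁ = nRT₁/P₁ = 2.56×8.314×293/132 = 47.2 L.
Polytropic n=1.19: T₂ = T₁(V₁/V₂)^(n−1) = 293×(0.201)^0.19 = 216 K; P₂ = P₁(V₁/V₂)^n = 19.5 kPa.
W = (P₁V₁−P₂V₂)/(n−1) = (132×47.2−19.5×235)/0.19 = 8630 J.
ΔU = nCvΔT = 2.56×12.5×(216−293) = -2460 J.
Q = ΔU + W = 6170 J.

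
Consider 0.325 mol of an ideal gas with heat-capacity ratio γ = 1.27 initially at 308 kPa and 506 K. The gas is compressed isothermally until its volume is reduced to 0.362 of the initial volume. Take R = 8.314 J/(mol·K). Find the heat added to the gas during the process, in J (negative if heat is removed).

V₁ = nRT₁/P₁ = 0.325×8.314×506/308 = 4.44 L.
Isothermal: T stays 506 K; PV = const ⇒ V₂ = 1.61 L, P₂ = 851 kPa.
ΔU = 0 (ideal gas, T constant).
W = nRT ln(V₂/V₁) = 0.325×8.314×506×ln(0.362) = -1390 J.
Q = ΔU + W = -1390 J.

-1390 J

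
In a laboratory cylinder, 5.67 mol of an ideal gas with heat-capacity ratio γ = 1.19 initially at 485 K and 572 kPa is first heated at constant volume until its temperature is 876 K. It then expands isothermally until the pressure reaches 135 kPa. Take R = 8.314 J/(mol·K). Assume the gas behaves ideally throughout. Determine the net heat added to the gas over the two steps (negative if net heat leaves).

181000 J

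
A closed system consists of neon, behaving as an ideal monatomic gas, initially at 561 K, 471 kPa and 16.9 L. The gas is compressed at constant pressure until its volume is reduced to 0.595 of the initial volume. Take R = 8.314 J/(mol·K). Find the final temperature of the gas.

Isobaric: P stays 471 kPa; V/T = const ⇒ T₂ = 334 K, V₂ = 10.1 L.

334 K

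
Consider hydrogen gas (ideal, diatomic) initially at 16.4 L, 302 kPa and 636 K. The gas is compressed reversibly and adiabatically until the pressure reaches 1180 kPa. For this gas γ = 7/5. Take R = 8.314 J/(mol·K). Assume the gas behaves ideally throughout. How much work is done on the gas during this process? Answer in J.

n = P₁V₁/(RT₁) = 302×16.4/(8.314×636) = 0.937 mol.
Adiabatic: T₂/T₁ = (P₂/P₁)^((γ−1)/γ) ⇒ T₂ = 636×(3.91)^0.286 = 939 K; V₂ = 6.20 L.
ΔU = nCvΔT = 0.937×20.8×(939−636) = 5890 J.
Q = 0 for an adiabatic process, so W = −ΔU = -5890 J.
Work done on the gas = −W_by = 5890 J.

5890 J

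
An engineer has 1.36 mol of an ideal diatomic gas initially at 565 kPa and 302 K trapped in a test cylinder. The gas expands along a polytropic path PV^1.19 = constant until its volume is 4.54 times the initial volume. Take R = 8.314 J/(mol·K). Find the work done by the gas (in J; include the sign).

V₁ = nRT₁/P₁ = 1.36×8.314×302/565 = 6.04 L.
Polytropic n=1.19: T₂ = T₁(V₁/V₂)^(n−1) = 302×(0.220)^0.19 = 227 K; P₂ = P₁(V₁/V₂)^n = 93.4 kPa.
W = (P₁V₁−P₂V₂)/(n−1) = (565×6.04−93.4×27.4)/0.19 = 4490 J.

4490 J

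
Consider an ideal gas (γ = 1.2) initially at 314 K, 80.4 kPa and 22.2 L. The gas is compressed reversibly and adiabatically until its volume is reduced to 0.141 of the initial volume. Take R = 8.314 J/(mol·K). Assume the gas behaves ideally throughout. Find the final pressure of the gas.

Adiabatic: TV^(γ−1) = const ⇒ T₂ = 314×(7.09)^0.200 = 465 K; PV^γ = const ⇒ P₂ = 844 kPa.

844 kPa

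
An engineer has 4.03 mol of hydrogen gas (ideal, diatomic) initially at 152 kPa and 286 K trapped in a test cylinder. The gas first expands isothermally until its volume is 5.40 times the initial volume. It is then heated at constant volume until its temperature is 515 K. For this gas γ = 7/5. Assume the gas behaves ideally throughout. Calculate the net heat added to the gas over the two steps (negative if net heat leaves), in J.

V₁ = nRT₁/P₁ = 4.03×8.314×286/152 = 63.0 L.
Step 1 — Isothermal: T stays 286 K; PV = const ⇒ V₂ = 340 L, P₂ = 28.1 kPa.
ΔU = 0 (ideal gas, T constant).
W = nRT ln(V₂/V₁) = 4.03×8.314×286×ln(5.40) = 16200 J.
Q = ΔU + W = 16200 J.
State after step 1: P = 28.1 kPa, V = 340 L, T = 286 K.
Step 2 — Isochoric: V stays 340 L; P/T = const ⇒ T₂ = 515 K, P₂ = 50.7 kPa.
W = 0 (no volume change).
ΔU = nCvΔT = 4.03×20.8×(515−286) = 19200 J.
Q = ΔU = 19200 J.
Net over both steps: W = 16200 J, Q = 35300 J, ΔU = 19200 J.

35300 J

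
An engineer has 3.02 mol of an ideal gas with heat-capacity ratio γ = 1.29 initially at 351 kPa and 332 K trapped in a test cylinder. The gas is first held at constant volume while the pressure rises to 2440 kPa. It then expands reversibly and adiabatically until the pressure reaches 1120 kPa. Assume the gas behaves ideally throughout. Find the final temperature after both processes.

1940 K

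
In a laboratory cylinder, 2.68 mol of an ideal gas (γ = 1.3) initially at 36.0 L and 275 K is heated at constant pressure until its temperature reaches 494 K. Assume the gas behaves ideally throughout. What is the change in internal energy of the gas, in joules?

P₁ = nRT₁/V₁ = 2.68×8.314×275/36.0 = 170 kPa.
Isobaric: P stays 170 kPa; V/T = const ⇒ T₂ = 494 K, V₂ = 64.7 L.
For an ideal gas ΔU = nCvΔT with Cv = R/(γ−1) = 27.7 J/(mol·K).
ΔU = 2.68×27.7×(494−275) = 16300 J.

16300 J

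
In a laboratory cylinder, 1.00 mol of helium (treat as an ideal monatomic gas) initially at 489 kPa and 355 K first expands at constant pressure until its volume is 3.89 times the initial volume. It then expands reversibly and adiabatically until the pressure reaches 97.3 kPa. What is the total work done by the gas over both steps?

V₁ = nRT₁/P₁ = 1.00×8.314×355/489 = 6.04 L.
Step 1 — Isobaric: P stays 489 kPa; V/T = const ⇒ T₂ = 1380 K, V₂ = 23.5 L.
W = PΔV = 489×(23.5−6.04) kPa·L = 8530 J.
ΔU = nCvΔT = 1.00×12.5×(1380−355) = 12800 J.
Q = ΔU + W = nCpΔT = 21300 J.
State after step 1: P = 489 kPa, V = 23.5 L, T = 1380 K.
Step 2 — Adiabatic: T₂/T₁ = (P₂/P₁)^((γ−1)/γ) ⇒ T₂ = 1380×(0.199)^0.400 = 724 K; V₂ = 61.9 L.
ΔU = nCvΔT = 1.00×12.5×(724−1380) = -8190 J.
Q = 0 for an adiabatic process, so W = −ΔU = 8190 J.
Net over both steps: W = 16700 J, Q = 21300 J, ΔU = 4600 J.

16700 J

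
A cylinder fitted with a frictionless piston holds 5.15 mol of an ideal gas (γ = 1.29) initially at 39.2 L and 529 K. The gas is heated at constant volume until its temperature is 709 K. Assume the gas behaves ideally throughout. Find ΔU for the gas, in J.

26600 J

P₁ = nRT₁/V₁ = 5.15×8.314×529/39.2 = 578 kPa.
Isochoric: V stays 39.2 L; P/T = const ⇒ T₂ = 709 K, P₂ = 774 kPa.
For an ideal gas ΔU = nCvΔT with Cv = R/(γ−1) = 28.7 J/(mol·K).
ΔU = 5.15×28.7×(709−529) = 26600 J.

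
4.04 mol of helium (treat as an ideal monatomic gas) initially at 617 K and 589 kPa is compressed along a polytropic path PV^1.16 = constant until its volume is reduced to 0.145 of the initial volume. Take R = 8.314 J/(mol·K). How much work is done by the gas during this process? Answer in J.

-46900 J

V₁ = nRT₁/P₁ = 4.04×8.314×617/589 = 35.2 L.
Polytropic n=1.16: T₂ = T₁(V₁/V₂)^(n−1) = 617×(6.90)^0.16 = 840 K; P₂ = P₁(V₁/V₂)^n = 5530 kPa.
W = (P₁V₁−P₂V₂)/(n−1) = (589×35.2−5530×5.10)/0.16 = -46900 J.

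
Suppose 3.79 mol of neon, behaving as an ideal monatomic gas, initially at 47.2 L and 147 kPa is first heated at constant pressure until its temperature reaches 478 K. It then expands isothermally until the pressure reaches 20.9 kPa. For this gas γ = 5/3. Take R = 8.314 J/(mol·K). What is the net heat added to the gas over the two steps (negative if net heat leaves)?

49700 J

T₁ = P₁V₁/(nR) = 147×47.2/(3.79×8.314) = 220 K.
Step 1 — Isobaric: P stays 147 kPa; V/T = const ⇒ T₂ = 478 K, V₂ = 102 L.
W = PΔV = 147×(102−47.2) kPa·L = 8120 J.
ΔU = nCvΔT = 3.79×12.5×(478−220) = 12200 J.
Q = ΔU + W = nCpΔT = 20300 J.
State after step 1: P = 147 kPa, V = 102 L, T = 478 K.
Step 2 — Isothermal: T stays 478 K; PV = const ⇒ V₂ = 721 L, P₂ = 20.9 kPa.
ΔU = 0 (ideal gas, T constant).
W = nRT ln(V₂/V₁) = 3.79×8.314×478×ln(7.03) = 29400 J.
Q = ΔU + W = 29400 J.
Net over both steps: W = 37500 J, Q = 49700 J, ΔU = 12200 J.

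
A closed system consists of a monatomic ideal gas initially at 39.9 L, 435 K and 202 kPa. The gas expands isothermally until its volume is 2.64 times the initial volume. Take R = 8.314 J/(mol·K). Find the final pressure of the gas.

76.5 kPa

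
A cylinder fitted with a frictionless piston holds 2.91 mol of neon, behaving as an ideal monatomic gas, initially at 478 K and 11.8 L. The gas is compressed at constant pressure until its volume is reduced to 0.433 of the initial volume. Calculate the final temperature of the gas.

207 K

P₁ = nRT₁/V₁ = 2.91×8.314×478/11.8 = 980 kPa.
Isobaric: P stays 980 kPa; V/T = const ⇒ T₂ = 207 K, V₂ = 5.11 L.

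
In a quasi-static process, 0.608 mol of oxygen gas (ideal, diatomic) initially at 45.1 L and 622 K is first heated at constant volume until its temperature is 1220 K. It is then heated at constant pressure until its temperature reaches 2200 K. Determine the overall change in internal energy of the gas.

19900 J

P₁ = nRT₁/V₁ = 0.608×8.314×622/45.1 = 69.7 kPa.
Step 1 — Isochoric: V stays 45.1 L; P/T = const ⇒ T₂ = 1220 K, P₂ = 137 kPa.
W = 0 (no volume change).
ΔU = nCvΔT = 0.608×20.8×(1220−622) = 7560 J.
Q = ΔU = 7560 J.
State after step 1: P = 137 kPa, V = 45.1 L, T = 1220 K.
Step 2 — Isobaric: P stays 137 kPa; V/T = const ⇒ T₂ = 2200 K, V₂ = 81.3 L.
W = PΔV = 137×(81.3−45.1) kPa·L = 4950 J.
ΔU = nCvΔT = 0.608×20.8×(2200−1220) = 12400 J.
Q = ΔU + W = nCpΔT = 17300 J.
Net over both steps: W = 4950 J, Q = 24900 J, ΔU = 19900 J.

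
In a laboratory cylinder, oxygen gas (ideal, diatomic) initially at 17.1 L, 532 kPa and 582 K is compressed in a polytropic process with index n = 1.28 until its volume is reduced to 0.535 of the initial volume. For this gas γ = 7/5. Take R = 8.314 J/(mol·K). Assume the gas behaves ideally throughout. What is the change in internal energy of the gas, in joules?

4350 J

n = P₁V₁/(RT₁) = 532×17.1/(8.314×582) = 1.88 mol.
Polytropic n=1.28: T₂ = T₁(V₁/V₂)^(n−1) = 582×(1.87)^0.28 = 693 K; P₂ = P₁(V₁/V₂)^n = 1180 kPa.
For an ideal gas ΔU = nCvΔT with Cv = (5/2)R = 20.8 J/(mol·K).
ΔU = 1.88×20.8×(693−582) = 4350 J.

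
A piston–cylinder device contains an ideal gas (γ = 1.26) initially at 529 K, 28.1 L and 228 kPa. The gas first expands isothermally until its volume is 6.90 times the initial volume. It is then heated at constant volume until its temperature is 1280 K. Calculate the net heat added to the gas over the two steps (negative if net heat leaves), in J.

n = P₁V₁/(RT₁) = 228×28.1/(8.314×529) = 1.46 mol.
Step 1 — Isothermal: T stays 529 K; PV = const ⇒ V₂ = 194 L, P₂ = 33.0 kPa.
ΔU = 0 (ideal gas, T constant).
W = nRT ln(V₂/V₁) = 1.46×8.314×529×ln(6.90) = 12400 J.
Q = ΔU + W = 12400 J.
State after step 1: P = 33.0 kPa, V = 194 L, T = 529 K.
Step 2 — Isochoric: V stays 194 L; P/T = const ⇒ T₂ = 1280 K, P₂ = 80.0 kPa.
W = 0 (no volume change).
ΔU = nCvΔT = 1.46×32.0×(1280−529) = 35000 J.
Q = ΔU = 35000 J.
Net over both steps: W = 12400 J, Q = 47400 J, ΔU = 35000 J.

47400 J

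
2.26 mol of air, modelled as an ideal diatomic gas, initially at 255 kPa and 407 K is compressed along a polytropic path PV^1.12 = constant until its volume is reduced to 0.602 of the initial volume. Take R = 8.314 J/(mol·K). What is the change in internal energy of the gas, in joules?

1200 J

V₁ = nRT₁/P₁ = 2.26×8.314×407/255 = 30.0 L.
Polytropic n=1.12: T₂ = T₁(V₁/V₂)^(n−1) = 407×(1.66)^0.12 = 433 K; P₂ = P₁(V₁/V₂)^n = 450 kPa.
For an ideal gas ΔU = nCvΔT with Cv = (5/2)R = 20.8 J/(mol·K).
ΔU = 2.26×20.8×(433−407) = 1200 J.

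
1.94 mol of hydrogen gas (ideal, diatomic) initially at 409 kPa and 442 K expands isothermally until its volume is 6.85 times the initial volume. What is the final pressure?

59.7 kPa

V₁ = nRT₁/P₁ = 1.94×8.314×442/409 = 17.4 L.
Isothermal: T stays 442 K; PV = const ⇒ V₂ = 119 L, P₂ = 59.7 kPa.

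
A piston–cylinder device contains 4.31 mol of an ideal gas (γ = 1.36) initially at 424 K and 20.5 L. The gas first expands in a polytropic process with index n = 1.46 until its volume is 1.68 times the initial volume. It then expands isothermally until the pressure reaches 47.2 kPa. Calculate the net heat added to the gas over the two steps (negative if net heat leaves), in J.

21900 J

P₁ = nRT₁/V₁ = 4.31×8.314×424/20.5 = 741 kPa.
Step 1 — Polytropic n=1.46: T₂ = T₁(V₁/V₂)^(n−1) = 424×(0.595)^0.46 = 334 K; P₂ = P₁(V₁/V₂)^n = 347 kPa.
W = (P₁V₁−P₂V₂)/(n−1) = (741×20.5−347×34.4)/0.46 = 7010 J.
ΔU = nCvΔT = 4.31×23.1×(334−424) = -8960 J.
Q = ΔU + W = -1950 J.
State after step 1: P = 347 kPa, V = 34.4 L, T = 334 K.
Step 2 — Isothermal: T stays 334 K; PV = const ⇒ V₂ = 254 L, P₂ = 47.2 kPa.
ΔU = 0 (ideal gas, T constant).
W = nRT ln(V₂/V₁) = 4.31×8.314×334×ln(7.36) = 23900 J.
Q = ΔU + W = 23900 J.
Net over both steps: W = 30900 J, Q = 21900 J, ΔU = -8960 J.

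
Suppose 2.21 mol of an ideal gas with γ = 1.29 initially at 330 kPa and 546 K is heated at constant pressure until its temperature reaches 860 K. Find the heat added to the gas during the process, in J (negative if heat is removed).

V₁ = nRT₁/P₁ = 2.21×8.314×546/330 = 30.4 L.
Isobaric: P stays 330 kPa; V/T = const ⇒ T₂ = 860 K, V₂ = 47.9 L.
W = PΔV = 330×(47.9−30.4) kPa·L = 5770 J.
ΔU = nCvΔT = 2.21×28.7×(860−546) = 19900 J.
Q = ΔU + W = nCpΔT = 25700 J.

25700 J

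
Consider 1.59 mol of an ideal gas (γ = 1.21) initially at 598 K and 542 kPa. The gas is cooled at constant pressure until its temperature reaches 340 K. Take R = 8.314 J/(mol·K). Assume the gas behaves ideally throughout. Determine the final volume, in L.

8.29 L

V₁ = nRT₁/P₁ = 1.59×8.314×598/542 = 14.6 L.
Isobaric: P stays 542 kPa; V/T = const ⇒ T₂ = 340 K, V₂ = 8.29 L.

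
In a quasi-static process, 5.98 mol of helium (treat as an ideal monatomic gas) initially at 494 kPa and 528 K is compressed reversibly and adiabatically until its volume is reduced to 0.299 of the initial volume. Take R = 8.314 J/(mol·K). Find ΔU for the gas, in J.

48700 J

V₁ = nRT₁/P₁ = 5.98×8.314×528/494 = 53.1 L.
Adiabatic: TV^(γ−1) = const ⇒ T₂ = 528×(3.34)^0.667 = 1180 K; PV^γ = const ⇒ P₂ = 3690 kPa.
For an ideal gas ΔU = nCvΔT with Cv = (3/2)R = 12.5 J/(mol·K).
ΔU = 5.98×12.5×(1180−528) = 48700 J.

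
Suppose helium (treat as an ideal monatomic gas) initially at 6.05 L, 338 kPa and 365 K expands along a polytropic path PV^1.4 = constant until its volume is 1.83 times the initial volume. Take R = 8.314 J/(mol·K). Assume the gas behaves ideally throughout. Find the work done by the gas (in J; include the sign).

n = P₁V₁/(RT₁) = 338×6.05/(8.314×365) = 0.674 mol.
Polytropic n=1.4: T₂ = T₁(V₁/V₂)^(n−1) = 365×(0.546)^0.40 = 287 K; P₂ = P₁(V₁/V₂)^n = 145 kPa.
W = (P₁V₁−P₂V₂)/(n−1) = (338×6.05−145×11.1)/0.40 = 1100 J.

1100 J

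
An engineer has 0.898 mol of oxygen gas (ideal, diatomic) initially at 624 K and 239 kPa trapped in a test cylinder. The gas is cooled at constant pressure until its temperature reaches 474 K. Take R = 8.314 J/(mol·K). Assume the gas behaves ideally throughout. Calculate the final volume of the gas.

V₁ = nRT₁/P₁ = 0.898×8.314×624/239 = 19.5 L.
Isobaric: P stays 239 kPa; V/T = const ⇒ T₂ = 474 K, V₂ = 14.8 L.

14.8 L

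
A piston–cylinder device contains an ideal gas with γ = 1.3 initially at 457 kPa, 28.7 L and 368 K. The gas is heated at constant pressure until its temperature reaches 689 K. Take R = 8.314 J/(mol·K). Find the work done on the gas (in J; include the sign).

-11400 J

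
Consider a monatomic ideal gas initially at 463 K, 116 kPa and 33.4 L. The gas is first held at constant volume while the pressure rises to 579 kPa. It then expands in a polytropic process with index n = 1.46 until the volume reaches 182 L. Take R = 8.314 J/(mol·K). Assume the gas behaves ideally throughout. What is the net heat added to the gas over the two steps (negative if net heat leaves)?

30300 J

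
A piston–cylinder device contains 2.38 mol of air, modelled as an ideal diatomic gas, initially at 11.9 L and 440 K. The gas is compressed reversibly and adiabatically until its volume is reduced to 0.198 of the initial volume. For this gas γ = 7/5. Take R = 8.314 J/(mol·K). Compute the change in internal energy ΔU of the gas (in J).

19800 J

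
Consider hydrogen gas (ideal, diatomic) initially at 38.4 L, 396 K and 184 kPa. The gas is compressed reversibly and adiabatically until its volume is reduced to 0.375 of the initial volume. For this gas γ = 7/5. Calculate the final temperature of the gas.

586 K

Adiabatic: TV^(γ−1) = const ⇒ T₂ = 396×(2.67)^0.400 = 586 K; PV^γ = const ⇒ P₂ = 726 kPa.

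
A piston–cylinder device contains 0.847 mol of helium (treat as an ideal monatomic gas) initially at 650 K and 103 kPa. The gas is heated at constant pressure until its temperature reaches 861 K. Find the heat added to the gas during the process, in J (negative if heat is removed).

3710 J

V₁ = nRT₁/P₁ = 0.847×8.314×650/103 = 44.4 L.
Isobaric: P stays 103 kPa; V/T = const ⇒ T₂ = 861 K, V₂ = 58.9 L.
W = PΔV = 103×(58.9−44.4) kPa·L = 1490 J.
ΔU = nCvΔT = 0.847×12.5×(861−650) = 2230 J.
Q = ΔU + W = nCpΔT = 3710 J.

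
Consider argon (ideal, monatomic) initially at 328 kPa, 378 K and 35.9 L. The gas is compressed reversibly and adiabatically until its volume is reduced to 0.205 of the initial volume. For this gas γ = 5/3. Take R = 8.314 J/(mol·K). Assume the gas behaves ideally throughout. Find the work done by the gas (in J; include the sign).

n = P₁V₁/(RT₁) = 328×35.9/(8.314×378) = 3.75 mol.
Adiabatic: TV^(γ−1) = const ⇒ T₂ = 378×(4.88)^0.667 = 1090 K; PV^γ = const ⇒ P₂ = 4600 kPa.
ΔU = nCvΔT = 3.75×12.5×(1090−378) = 33100 J.
Q = 0 for an adiabatic process, so W = −ΔU = -33100 J.

-33100 J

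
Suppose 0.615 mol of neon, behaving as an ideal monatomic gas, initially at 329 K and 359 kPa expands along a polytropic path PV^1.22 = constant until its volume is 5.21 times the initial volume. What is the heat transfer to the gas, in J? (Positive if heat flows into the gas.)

V₁ = nRT₁/P₁ = 0.615×8.314×329/359 = 4.69 L.
Polytropic n=1.22: T₂ = T₁(V₁/V₂)^(n−1) = 329×(0.192)^0.22 = 229 K; P₂ = P₁(V₁/V₂)^n = 47.9 kPa.
W = (P₁V₁−P₂V₂)/(n−1) = (359×4.69−47.9×24.4)/0.22 = 2330 J.
ΔU = nCvΔT = 0.615×12.5×(229−329) = -768 J.
Q = ΔU + W = 1560 J.

1560 J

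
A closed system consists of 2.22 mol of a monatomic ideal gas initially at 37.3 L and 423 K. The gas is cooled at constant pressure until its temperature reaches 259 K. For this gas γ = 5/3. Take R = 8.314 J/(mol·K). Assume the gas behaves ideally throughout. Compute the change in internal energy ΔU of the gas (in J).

P₁ = nRT₁/V₁ = 2.22×8.314×423/37.3 = 209 kPa.
Isobaric: P stays 209 kPa; V/T = const ⇒ T₂ = 259 K, V₂ = 22.8 L.
For an ideal gas ΔU = nCvΔT with Cv = (3/2)R = 12.5 J/(mol·K).
ΔU = 2.22×12.5×(259−423) = -4540 J.

-4540 J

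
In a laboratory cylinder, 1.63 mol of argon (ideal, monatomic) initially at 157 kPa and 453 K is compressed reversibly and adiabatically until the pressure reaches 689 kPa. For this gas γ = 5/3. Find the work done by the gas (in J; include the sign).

V₁ = nRT₁/P₁ = 1.63×8.314×453/157 = 39.1 L.
Adiabatic: T₂/T₁ = (P₂/P₁)^((γ−1)/γ) ⇒ T₂ = 453×(4.39)^0.400 = 819 K; V₂ = 16.1 L.
ΔU = nCvΔT = 1.63×12.5×(819−453) = 7430 J.
Q = 0 for an adiabatic process, so W = −ΔU = -7430 J.

-7430 J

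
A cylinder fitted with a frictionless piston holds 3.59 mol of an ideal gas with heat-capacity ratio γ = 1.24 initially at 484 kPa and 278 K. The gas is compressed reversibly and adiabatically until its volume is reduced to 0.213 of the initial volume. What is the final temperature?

V₁ = nRT₁/P₁ = 3.59×8.314×278/484 = 17.1 L.
Adiabatic: TV^(γ−1) = const ⇒ T₂ = 278×(4.69)^0.240 = 403 K; PV^γ = const ⇒ P₂ = 3290 kPa.

403 K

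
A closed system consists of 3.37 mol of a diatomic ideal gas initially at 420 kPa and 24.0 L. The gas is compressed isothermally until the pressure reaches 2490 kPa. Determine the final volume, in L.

4.05 L

T₁ = P₁V₁/(nR) = 420×24.0/(3.37×8.314) = 360 K.
Isothermal: T stays 360 K; PV = const ⇒ V₂ = 4.05 L, P₂ = 2490 kPa.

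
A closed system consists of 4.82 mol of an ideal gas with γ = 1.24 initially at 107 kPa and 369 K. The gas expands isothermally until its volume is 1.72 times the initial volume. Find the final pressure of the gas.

62.2 kPa

V₁ = nRT₁/P₁ = 4.82×8.314×369/107 = 138 L.
Isothermal: T stays 369 K; PV = const ⇒ V₂ = 238 L, P₂ = 62.2 kPa.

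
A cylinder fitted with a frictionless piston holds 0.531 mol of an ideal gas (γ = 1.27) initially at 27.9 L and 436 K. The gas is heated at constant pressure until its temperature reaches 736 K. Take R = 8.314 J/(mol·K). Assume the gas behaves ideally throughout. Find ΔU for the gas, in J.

4910 J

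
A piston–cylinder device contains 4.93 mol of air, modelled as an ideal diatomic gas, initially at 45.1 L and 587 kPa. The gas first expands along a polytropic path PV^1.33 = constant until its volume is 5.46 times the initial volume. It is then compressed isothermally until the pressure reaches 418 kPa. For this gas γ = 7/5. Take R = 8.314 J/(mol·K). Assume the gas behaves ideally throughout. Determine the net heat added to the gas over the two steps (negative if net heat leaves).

T₁ = P₁V₁/(nR) = 587×45.1/(4.93×8.314) = 646 K.
Step 1 — Polytropic n=1.33: T₂ = T₁(V₁/V₂)^(n−1) = 646×(0.183)^0.33 = 369 K; P₂ = P₁(V₁/V₂)^n = 61.4 kPa.
W = (P₁V₁−P₂V₂)/(n−1) = (587×45.1−61.4×246)/0.33 = 34400 J.
ΔU = nCvΔT = 4.93×20.8×(369−646) = -28400 J.
Q = ΔU + W = 6020 J.
State after step 1: P = 61.4 kPa, V = 246 L, T = 369 K.
Step 2 — Isothermal: T stays 369 K; PV = const ⇒ V₂ = 36.2 L, P₂ = 418 kPa.
ΔU = 0 (ideal gas, T constant).
W = nRT ln(V₂/V₁) = 4.93×8.314×369×ln(0.147) = -29000 J.
Q = ΔU + W = -29000 J.
Net over both steps: W = 5410 J, Q = -23000 J, ΔU = -28400 J.

-23000 J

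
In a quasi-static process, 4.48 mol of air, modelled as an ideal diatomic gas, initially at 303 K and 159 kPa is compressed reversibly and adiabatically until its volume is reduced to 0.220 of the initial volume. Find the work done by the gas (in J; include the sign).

-23500 J

V₁ = nRT₁/P₁ = 4.48×8.314×303/159 = 71.0 L.
Adiabatic: TV^(γ−1) = const ⇒ T₂ = 303×(4.55)^0.400 = 555 K; PV^γ = const ⇒ P₂ = 1320 kPa.
ΔU = nCvΔT = 4.48×20.8×(555−303) = 23500 J.
Q = 0 for an adiabatic process, so W = −ΔU = -23500 J.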